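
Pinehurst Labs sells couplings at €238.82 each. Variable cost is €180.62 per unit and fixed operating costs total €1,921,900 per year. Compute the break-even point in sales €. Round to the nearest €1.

€7,886,394

Contribution margin per unit = €238.82 − €180.62 = €58.20, a CM ratio of €58.20 ÷ €238.82 = 0.2437.
Break-even sales = FC ÷ CM ratio = €1,921,900 × €238.82 / €58.20 = €7,886,394.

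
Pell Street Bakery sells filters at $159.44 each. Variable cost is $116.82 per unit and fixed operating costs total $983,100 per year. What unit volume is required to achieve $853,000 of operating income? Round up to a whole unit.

43,081 filters

Contribution margin per unit = $159.44 − $116.82 = $42.62.
Required volume = (fixed costs + target profit) ÷ CM = ($983,100 + $853,000) ÷ $42.62 = 43,080.71, so 43,081 filters.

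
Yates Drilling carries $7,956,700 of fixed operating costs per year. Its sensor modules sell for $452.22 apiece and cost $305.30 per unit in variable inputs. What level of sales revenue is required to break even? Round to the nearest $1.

CM per unit = $452.22 − $305.30 = $146.92; CM ratio = $146.92 / $452.22 = 0.3249.
Break-even sales = FC ÷ CM ratio = $7,956,700 × $452.22 / $146.92 = $24,490,736.

$24,490,736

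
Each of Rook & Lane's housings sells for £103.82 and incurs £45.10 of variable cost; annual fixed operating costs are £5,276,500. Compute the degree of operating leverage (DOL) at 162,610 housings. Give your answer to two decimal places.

2.24

Contribution at this volume is 162,610 × £58.72 = £9,548,459.20.
Operating income = contribution − fixed costs = £9,548,459.20 − £5,276,500 = £4,271,959.20.
DOL = contribution ÷ EBIT = £9,548,459.20 ÷ £4,271,959.20 = 2.2351.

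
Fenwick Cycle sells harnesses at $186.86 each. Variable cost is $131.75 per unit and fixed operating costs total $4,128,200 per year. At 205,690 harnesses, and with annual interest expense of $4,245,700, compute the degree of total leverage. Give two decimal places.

Total contribution margin = 205,690 × $55.11 = $11,335,575.90.
Operating income = contribution − fixed costs = $11,335,575.90 − $4,128,200 = $7,207,375.90. Interest = $4,245,700.00, so EBIT − I = $2,961,675.90.
DCL = contribution ÷ (EBIT − I) = $11,335,575.90 ÷ $2,961,675.90 = 3.8274.

3.83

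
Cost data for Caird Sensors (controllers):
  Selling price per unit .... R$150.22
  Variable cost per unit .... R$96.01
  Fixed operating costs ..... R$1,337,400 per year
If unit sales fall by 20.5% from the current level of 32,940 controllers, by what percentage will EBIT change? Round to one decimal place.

-81.7%

Total contribution margin = 32,940 × R$54.21 = R$1,785,677.40.
Subtracting fixed costs: EBIT = R$1,785,677.40 − R$1,337,400 = R$448,277.40.
Degree of operating leverage = R$1,785,677.40 / R$448,277.40 = 3.9834.
%ΔEBIT = DOL × %ΔSales = 3.9834 × -20.5% = -81.7%.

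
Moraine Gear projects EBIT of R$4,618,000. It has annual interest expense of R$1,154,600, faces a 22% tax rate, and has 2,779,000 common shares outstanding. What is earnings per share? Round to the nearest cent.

Pre-tax income = R$4,618,000 − R$1,154,600.00 = R$3,463,400.00.
After tax at 22%: net income = R$3,463,400.00 × 0.78 = R$2,701,452.00.
EPS = R$2,701,452.00 ÷ 2,779,000 = R$0.97.

R$0.97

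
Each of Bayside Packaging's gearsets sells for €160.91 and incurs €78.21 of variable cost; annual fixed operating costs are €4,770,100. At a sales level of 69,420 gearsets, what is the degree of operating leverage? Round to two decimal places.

5.91

At 69,420 units, contribution = 69,420 × €82.70 = €5,741,034.00.
Subtracting fixed costs: EBIT = €5,741,034.00 − €4,770,100 = €970,934.00.
DOL = contribution ÷ EBIT = €5,741,034.00 ÷ €970,934.00 = 5.9129.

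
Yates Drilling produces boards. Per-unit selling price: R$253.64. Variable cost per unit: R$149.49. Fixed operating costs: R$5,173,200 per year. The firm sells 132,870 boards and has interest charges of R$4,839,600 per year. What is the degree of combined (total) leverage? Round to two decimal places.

3.62

Contribution at this volume is 132,870 × R$104.15 = R$13,838,410.50.
EBIT = R$13,838,410.50 − R$5,173,200 = R$8,665,210.50. Interest = R$4,839,600.00, so EBIT − I = R$3,825,610.50.
DCL = contribution ÷ (EBIT − I) = R$13,838,410.50 ÷ R$3,825,610.50 = 3.6173.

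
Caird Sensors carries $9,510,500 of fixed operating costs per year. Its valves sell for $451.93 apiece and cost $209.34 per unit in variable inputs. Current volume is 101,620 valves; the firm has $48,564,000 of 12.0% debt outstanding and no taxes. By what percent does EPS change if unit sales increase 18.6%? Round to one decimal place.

+49.2%

Contribution at this volume is 101,620 × $242.59 = $24,651,995.80.
EBIT = $24,651,995.80 − $9,510,500 = $15,141,495.80.
After interest of $5,827,680.00, pre-tax earnings = $9,313,815.80.
DCL = total CM / (EBIT − I) = $24,651,995.80 / $9,313,815.80 = 2.6468.
%ΔEPS = DCL × %ΔSales = 2.6468 × +18.6% = +49.2%.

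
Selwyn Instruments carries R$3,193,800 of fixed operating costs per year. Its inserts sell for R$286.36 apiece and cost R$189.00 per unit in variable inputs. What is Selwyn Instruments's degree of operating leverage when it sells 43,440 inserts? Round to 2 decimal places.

4.08

At 43,440 units, contribution = 43,440 × R$97.36 = R$4,229,318.40.
Operating income = contribution − fixed costs = R$4,229,318.40 − R$3,193,800 = R$1,035,518.40.
DOL = contribution ÷ EBIT = R$4,229,318.40 ÷ R$1,035,518.40 = 4.0843.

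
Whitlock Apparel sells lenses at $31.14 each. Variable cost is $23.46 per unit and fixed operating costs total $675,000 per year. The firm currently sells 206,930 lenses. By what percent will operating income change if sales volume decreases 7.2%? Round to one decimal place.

At 206,930 units, contribution = 206,930 × $7.68 = $1,589,222.40.
Operating income = contribution − fixed costs = $1,589,222.40 − $675,000 = $914,222.40.
Degree of operating leverage = $1,589,222.40 / $914,222.40 = 1.7383.
%ΔEBIT = DOL × %ΔSales = 1.7383 × -7.2% = -12.5%.

-12.5%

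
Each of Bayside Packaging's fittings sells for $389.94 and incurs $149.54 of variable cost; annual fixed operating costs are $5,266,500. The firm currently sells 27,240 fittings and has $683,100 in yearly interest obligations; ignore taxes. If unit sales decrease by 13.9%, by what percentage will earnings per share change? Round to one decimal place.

At 27,240 units, contribution = 27,240 × $240.40 = $6,548,496.00.
EBIT = $6,548,496.00 − $5,266,500 = $1,281,996.00.
Interest = $683,100.00, so EBIT − I = $598,896.00.
Degree of combined leverage = contribution ÷ (EBIT − I) = $6,548,496.00 ÷ $598,896.00 = 10.9343.
%ΔEPS = DCL × %ΔSales = 10.9343 × -13.9% = -152.0%.

-152.0%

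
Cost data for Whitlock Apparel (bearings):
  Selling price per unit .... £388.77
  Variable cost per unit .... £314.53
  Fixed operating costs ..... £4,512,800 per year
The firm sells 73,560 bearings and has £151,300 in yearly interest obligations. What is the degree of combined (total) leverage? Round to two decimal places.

6.85

Contribution at this volume is 73,560 × £74.24 = £5,461,094.40.
EBIT = £5,461,094.40 − £4,512,800 = £948,294.40. Interest = £151,300.00, so EBIT − I = £796,994.40.
DCL = contribution ÷ (EBIT − I) = £5,461,094.40 ÷ £796,994.40 = 6.8521.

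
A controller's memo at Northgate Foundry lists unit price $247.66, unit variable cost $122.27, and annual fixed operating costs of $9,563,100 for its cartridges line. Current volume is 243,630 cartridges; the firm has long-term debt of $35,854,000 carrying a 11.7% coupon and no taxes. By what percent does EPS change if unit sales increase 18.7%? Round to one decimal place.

+34.0%

At 243,630 units, contribution = 243,630 × $125.39 = $30,548,765.70.
EBIT = $30,548,765.70 − $9,563,100 = $20,985,665.70.
Interest = $4,194,918.00, so EBIT − I = $16,790,747.70.
DCL = total CM / (EBIT − I) = $30,548,765.70 / $16,790,747.70 = 1.8194.
%ΔEPS = DCL × %ΔSales = 1.8194 × +18.7% = +34.0%.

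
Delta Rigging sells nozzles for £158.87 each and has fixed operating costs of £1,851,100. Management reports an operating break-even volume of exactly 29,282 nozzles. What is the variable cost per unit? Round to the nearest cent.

£95.65

At break-even, FC = Q × (P − VC), so P − VC = £1,851,100 ÷ 29,282 = £63.2163.
Variable cost per unit = £158.87 − £63.2163 = £95.65.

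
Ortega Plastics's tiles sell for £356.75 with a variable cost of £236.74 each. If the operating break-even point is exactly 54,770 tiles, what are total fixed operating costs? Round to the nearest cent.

£6,572,947.70

Unit CM = price − variable cost = £356.75 − £236.74 = £120.01.
Fixed costs = break-even units × CM = 54,770 × £120.01 = £6,572,947.70.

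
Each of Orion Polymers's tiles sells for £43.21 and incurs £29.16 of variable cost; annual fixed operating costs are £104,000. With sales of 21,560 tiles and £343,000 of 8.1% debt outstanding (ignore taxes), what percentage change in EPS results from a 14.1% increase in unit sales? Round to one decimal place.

+25.0%

At 21,560 units, contribution = 21,560 × £14.05 = £302,918.00.
Operating income = contribution − fixed costs = £302,918.00 − £104,000 = £198,918.00.
After interest of £27,783.00, pre-tax earnings = £171,135.00.
Degree of combined leverage = contribution ÷ (EBIT − I) = £302,918.00 ÷ £171,135.00 = 1.7701.
EPS therefore changes by 1.7701 × (+14.1%) = +25.0%.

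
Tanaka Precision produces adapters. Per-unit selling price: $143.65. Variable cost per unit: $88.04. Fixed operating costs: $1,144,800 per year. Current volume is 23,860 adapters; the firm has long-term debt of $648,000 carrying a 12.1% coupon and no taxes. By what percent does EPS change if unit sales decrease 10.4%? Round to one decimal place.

-133.1%

Total contribution margin = 23,860 × $55.61 = $1,326,854.60.
EBIT = $1,326,854.60 − $1,144,800 = $182,054.60.
Interest = $78,408.00, so EBIT − I = $103,646.60.
Degree of combined leverage = contribution ÷ (EBIT − I) = $1,326,854.60 ÷ $103,646.60 = 12.8017.
EPS therefore changes by 12.8017 × (-10.4%) = -133.1%.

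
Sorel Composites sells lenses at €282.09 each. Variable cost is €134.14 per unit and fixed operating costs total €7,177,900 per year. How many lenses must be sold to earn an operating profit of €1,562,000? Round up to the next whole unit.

59,074 lenses

Contribution margin per unit = €282.09 − €134.14 = €147.95.
Required volume = (fixed costs + target profit) ÷ CM = (€7,177,900 + €1,562,000) ÷ €147.95 = 59,073.34, so 59,074 lenses.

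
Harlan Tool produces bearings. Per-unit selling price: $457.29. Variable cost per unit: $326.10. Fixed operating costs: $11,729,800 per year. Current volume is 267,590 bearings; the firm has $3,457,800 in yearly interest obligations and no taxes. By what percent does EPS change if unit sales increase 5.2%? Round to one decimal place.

Total contribution margin = 267,590 × $131.19 = $35,105,132.10.
Subtracting fixed costs: EBIT = $35,105,132.10 − $11,729,800 = $23,375,332.10.
Interest = $3,457,800.00, so EBIT − I = $19,917,532.10.
Degree of combined leverage = contribution ÷ (EBIT − I) = $35,105,132.10 ÷ $19,917,532.10 = 1.7625.
EPS therefore changes by 1.7625 × (+5.2%) = +9.2%.

+9.2%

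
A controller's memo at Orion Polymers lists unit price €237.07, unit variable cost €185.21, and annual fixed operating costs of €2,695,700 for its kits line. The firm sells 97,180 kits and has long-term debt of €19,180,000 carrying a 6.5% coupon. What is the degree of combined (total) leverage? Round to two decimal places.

4.59

At 97,180 units, contribution = 97,180 × €51.86 = €5,039,754.80.
Subtracting fixed costs: EBIT = €5,039,754.80 − €2,695,700 = €2,344,054.80. Interest = €1,246,700.00, so EBIT − I = €1,097,354.80.
DCL = contribution ÷ (EBIT − I) = €5,039,754.80 ÷ €1,097,354.80 = 4.5926.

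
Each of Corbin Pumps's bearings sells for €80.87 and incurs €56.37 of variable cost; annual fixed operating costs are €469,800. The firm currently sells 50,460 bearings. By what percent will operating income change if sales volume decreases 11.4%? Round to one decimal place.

-18.4%

Contribution at this volume is 50,460 × €24.50 = €1,236,270.00.
EBIT = €1,236,270.00 − €469,800 = €766,470.00.
So DOL = total CM / EBIT = €1,236,270.00 / €766,470.00 = 1.6129.
So EBIT moves 1.6129 × (-11.4%) = -18.4%.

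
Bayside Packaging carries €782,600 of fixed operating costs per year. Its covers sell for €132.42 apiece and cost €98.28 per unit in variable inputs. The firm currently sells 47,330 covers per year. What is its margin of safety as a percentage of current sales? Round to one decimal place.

Contribution margin per unit = €132.42 − €98.28 = €34.14. Break-even units = €782,600 ÷ €34.14 = 22,923.26; break-even revenue = 22,923.26 × €132.42 = €3,035,497.72.
Current sales = 47,330 × €132.42 = €6,267,438.60.
Margin of safety = (€6,267,438.60 − €3,035,497.72) ÷ €6,267,438.60 = 51.6%.

51.6%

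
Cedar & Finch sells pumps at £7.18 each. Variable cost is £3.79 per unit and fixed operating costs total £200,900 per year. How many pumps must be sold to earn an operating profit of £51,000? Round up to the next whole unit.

74,307 pumps

Contribution margin per unit = £7.18 − £3.79 = £3.39.
Need Q such that Q × £3.39 − £200,900 = £51,000, i.e. Q = £251,900 / £3.39 = 74,306.78 → 74,307.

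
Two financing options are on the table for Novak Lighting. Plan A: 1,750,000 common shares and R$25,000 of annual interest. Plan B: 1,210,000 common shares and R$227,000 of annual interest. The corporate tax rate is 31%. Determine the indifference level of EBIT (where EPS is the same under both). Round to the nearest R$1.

R$679,630

Set EPS_A = EPS_B: (EBIT − R$25,000)(1 − 0.31) ÷ 1,750,000 = (EBIT − R$227,000)(1 − 0.31) ÷ 1,210,000.
The (1 − t) factor cancels: (EBIT − 25,000) × 1,210,000 = (EBIT − 227,000) × 1,750,000.
EBIT × (1,750,000 − 1,210,000) = 227,000 × 1,750,000 − 25,000 × 1,210,000 = 367,000,000,000, so EBIT = 367,000,000,000 ÷ 540,000 = 679,629.63.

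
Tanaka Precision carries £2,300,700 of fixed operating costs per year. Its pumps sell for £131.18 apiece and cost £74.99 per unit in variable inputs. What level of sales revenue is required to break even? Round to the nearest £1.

Contribution margin per unit = £131.18 − £74.99 = £56.19, a CM ratio of £56.19 ÷ £131.18 = 0.4283.
Break-even revenue = fixed costs × price ÷ CM = £2,300,700 × £131.18 ÷ £56.19 = £5,371,166.

£5,371,166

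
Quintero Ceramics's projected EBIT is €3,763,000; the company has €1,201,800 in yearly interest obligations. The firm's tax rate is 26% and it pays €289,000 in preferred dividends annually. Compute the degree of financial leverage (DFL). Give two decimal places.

1.73

Interest = €1,201,800.00.
Preferred dividends grossed up pre-tax: €289,000 / (1 − 0.26) = €390,540.54.
DFL = EBIT ÷ [EBIT − I − D_p/(1−t)] = €3,763,000 ÷ [€3,763,000 − €1,201,800.00 − €390,540.54] = €3,763,000 ÷ €2,170,659.46 = 1.7336.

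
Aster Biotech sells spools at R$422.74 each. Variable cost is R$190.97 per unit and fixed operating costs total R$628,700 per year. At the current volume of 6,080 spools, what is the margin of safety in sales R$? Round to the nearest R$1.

R$1,423,533

Contribution margin per unit = R$422.74 − R$190.97 = R$231.77. Break-even units = R$628,700 ÷ R$231.77 = 2,712.60; break-even revenue = 2,712.60 × R$422.74 = R$1,146,725.80.
Actual sales revenue = 6,080 × R$422.74 = R$2,570,259.20.
Margin of safety = R$2,570,259.20 − R$1,146,725.80 = R$1,423,533.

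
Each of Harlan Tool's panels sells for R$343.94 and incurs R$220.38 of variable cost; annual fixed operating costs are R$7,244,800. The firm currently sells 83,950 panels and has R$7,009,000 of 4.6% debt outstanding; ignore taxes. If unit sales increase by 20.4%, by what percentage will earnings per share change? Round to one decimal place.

+75.4%

Total contribution margin = 83,950 × R$123.56 = R$10,372,862.00.
Subtracting fixed costs: EBIT = R$10,372,862.00 − R$7,244,800 = R$3,128,062.00.
After interest of R$322,414.00, pre-tax earnings = R$2,805,648.00.
DCL = total CM / (EBIT − I) = R$10,372,862.00 / R$2,805,648.00 = 3.6971.
%ΔEPS = DCL × %ΔSales = 3.6971 × +20.4% = +75.4%.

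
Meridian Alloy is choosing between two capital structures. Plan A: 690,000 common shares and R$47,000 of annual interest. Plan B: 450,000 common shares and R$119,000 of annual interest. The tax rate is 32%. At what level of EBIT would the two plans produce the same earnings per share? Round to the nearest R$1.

At indifference, (EBIT − 47,000)(1 − t)/690,000 = (EBIT − 119,000)(1 − t)/450,000.
The (1 − t) factor cancels: (EBIT − 47,000) × 450,000 = (EBIT − 119,000) × 690,000.
EBIT × (690,000 − 450,000) = 119,000 × 690,000 − 47,000 × 450,000 = 60,960,000,000, so EBIT = 60,960,000,000 ÷ 240,000 = 254,000.00.

R$254,000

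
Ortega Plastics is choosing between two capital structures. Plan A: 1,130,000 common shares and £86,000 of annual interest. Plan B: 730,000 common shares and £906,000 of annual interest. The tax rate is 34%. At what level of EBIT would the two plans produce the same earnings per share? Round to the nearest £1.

At indifference, (EBIT − 86,000)(1 − t)/1,130,000 = (EBIT − 906,000)(1 − t)/730,000.
Cancelling (1 − t) and cross-multiplying: 730,000·(EBIT − 86,000) = 1,130,000·(EBIT − 906,000).
Solving, EBIT = (906,000·1,130,000 − 86,000·730,000) / (1,130,000 − 730,000) = 961,000,000,000 / 400,000 = 2,402,500.00.

£2,402,500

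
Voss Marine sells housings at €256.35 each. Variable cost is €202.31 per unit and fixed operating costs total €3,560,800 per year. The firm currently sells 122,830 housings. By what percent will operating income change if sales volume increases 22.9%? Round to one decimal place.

Total contribution margin = 122,830 × €54.04 = €6,637,733.20.
Operating income = contribution − fixed costs = €6,637,733.20 − €3,560,800 = €3,076,933.20.
Degree of operating leverage = €6,637,733.20 / €3,076,933.20 = 2.1573.
%ΔEBIT = DOL × %ΔSales = 2.1573 × +22.9% = +49.4%.

+49.4%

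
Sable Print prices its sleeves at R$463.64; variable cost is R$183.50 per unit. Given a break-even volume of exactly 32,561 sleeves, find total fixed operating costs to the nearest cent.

R$9,121,638.54

Each unit contributes R$463.64 − R$183.50 = R$280.14.
Since BE = FC / CM, FC = 32,561 × R$280.14 = R$9,121,638.54.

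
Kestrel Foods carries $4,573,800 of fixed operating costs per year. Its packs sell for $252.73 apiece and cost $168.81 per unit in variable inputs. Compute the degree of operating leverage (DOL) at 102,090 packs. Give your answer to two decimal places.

2.15

Total contribution margin = 102,090 × $83.92 = $8,567,392.80.
EBIT = $8,567,392.80 − $4,573,800 = $3,993,592.80.
Degree of operating leverage = $8,567,392.80 / $3,993,592.80 = 2.1453.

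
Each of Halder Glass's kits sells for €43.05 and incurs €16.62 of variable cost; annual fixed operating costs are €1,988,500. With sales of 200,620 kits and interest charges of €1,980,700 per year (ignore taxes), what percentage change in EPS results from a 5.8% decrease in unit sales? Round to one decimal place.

Contribution at this volume is 200,620 × €26.43 = €5,302,386.60.
Operating income = contribution − fixed costs = €5,302,386.60 − €1,988,500 = €3,313,886.60.
After interest of €1,980,700.00, pre-tax earnings = €1,333,186.60.
DCL = total CM / (EBIT − I) = €5,302,386.60 / €1,333,186.60 = 3.9772.
%ΔEPS = DCL × %ΔSales = 3.9772 × -5.8% = -23.1%.

-23.1%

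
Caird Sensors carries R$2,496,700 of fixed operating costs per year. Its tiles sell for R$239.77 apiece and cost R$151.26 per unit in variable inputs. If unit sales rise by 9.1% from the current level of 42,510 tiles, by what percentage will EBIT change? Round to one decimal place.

Contribution at this volume is 42,510 × R$88.51 = R$3,762,560.10.
Subtracting fixed costs: EBIT = R$3,762,560.10 − R$2,496,700 = R$1,265,860.10.
Degree of operating leverage = R$3,762,560.10 / R$1,265,860.10 = 2.9723.
%ΔEBIT = DOL × %ΔSales = 2.9723 × +9.1% = +27.0%.

+27.0%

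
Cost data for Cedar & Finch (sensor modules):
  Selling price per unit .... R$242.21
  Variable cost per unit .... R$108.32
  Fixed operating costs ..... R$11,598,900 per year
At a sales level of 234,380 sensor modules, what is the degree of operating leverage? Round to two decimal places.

Contribution at this volume is 234,380 × R$133.89 = R$31,381,138.20.
Subtracting fixed costs: EBIT = R$31,381,138.20 − R$11,598,900 = R$19,782,238.20.
Degree of operating leverage = R$31,381,138.20 / R$19,782,238.20 = 1.5863.

1.59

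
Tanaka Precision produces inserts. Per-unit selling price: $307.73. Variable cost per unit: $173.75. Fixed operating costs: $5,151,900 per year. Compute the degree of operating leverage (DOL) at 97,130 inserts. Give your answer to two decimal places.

Contribution at this volume is 97,130 × $133.98 = $13,013,477.40.
EBIT = $13,013,477.40 − $5,151,900 = $7,861,577.40.
Degree of operating leverage = $13,013,477.40 / $7,861,577.40 = 1.6553.

1.66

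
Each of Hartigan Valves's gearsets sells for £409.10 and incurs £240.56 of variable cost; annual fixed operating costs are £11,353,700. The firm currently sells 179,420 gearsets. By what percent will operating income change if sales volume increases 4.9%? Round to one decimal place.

Total contribution margin = 179,420 × £168.54 = £30,239,446.80.
Operating income = contribution − fixed costs = £30,239,446.80 − £11,353,700 = £18,885,746.80.
DOL = contribution ÷ EBIT = £30,239,446.80 ÷ £18,885,746.80 = 1.6012.
%ΔEBIT = DOL × %ΔSales = 1.6012 × +4.9% = +7.8%.

+7.8%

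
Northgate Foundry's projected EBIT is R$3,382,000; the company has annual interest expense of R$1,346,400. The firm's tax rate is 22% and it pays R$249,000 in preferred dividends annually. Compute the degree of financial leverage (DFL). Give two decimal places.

1.97

Interest = R$1,346,400.00.
Preferred dividends grossed up pre-tax: R$249,000 / (1 − 0.22) = R$319,230.77.
DFL = EBIT ÷ [EBIT − I − D_p/(1−t)] = R$3,382,000 ÷ [R$3,382,000 − R$1,346,400.00 − R$319,230.77] = R$3,382,000 ÷ R$1,716,369.23 = 1.9704.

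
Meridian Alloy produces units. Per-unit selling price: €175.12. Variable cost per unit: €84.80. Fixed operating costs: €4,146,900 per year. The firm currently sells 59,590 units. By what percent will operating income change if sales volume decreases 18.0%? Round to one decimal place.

-78.4%

Contribution at this volume is 59,590 × €90.32 = €5,382,168.80.
Subtracting fixed costs: EBIT = €5,382,168.80 − €4,146,900 = €1,235,268.80.
DOL = contribution ÷ EBIT = €5,382,168.80 ÷ €1,235,268.80 = 4.3571.
%ΔEBIT = DOL × %ΔSales = 4.3571 × -18.0% = -78.4%.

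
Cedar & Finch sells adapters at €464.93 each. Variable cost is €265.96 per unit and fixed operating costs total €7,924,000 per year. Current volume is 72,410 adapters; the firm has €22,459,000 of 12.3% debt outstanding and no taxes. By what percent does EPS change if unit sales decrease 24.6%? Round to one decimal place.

Contribution at this volume is 72,410 × €198.97 = €14,407,417.70.
Subtracting fixed costs: EBIT = €14,407,417.70 − €7,924,000 = €6,483,417.70.
Interest = €2,762,457.00, so EBIT − I = €3,720,960.70.
DCL = total CM / (EBIT − I) = €14,407,417.70 / €3,720,960.70 = 3.8720.
EPS therefore changes by 3.8720 × (-24.6%) = -95.3%.

-95.3%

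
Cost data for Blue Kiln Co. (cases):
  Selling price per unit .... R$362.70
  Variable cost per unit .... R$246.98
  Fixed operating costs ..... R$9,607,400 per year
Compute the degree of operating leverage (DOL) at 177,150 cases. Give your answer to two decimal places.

Contribution at this volume is 177,150 × R$115.72 = R$20,499,798.00.
Subtracting fixed costs: EBIT = R$20,499,798.00 − R$9,607,400 = R$10,892,398.00.
DOL = contribution ÷ EBIT = R$20,499,798.00 ÷ R$10,892,398.00 = 1.8820.

1.88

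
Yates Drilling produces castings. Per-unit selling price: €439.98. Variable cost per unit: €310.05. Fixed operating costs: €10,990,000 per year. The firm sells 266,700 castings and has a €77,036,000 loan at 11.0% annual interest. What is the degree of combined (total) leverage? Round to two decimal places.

Contribution at this volume is 266,700 × €129.93 = €34,652,331.00.
Subtracting fixed costs: EBIT = €34,652,331.00 − €10,990,000 = €23,662,331.00. Interest = €8,473,960.00.
DOL = €34,652,331.00 ÷ €23,662,331.00 = 1.4645; DFL = €23,662,331.00 ÷ €15,188,371.00 = 1.5579.
Combined leverage = 1.4645 × 1.5579 = 2.2815.

2.28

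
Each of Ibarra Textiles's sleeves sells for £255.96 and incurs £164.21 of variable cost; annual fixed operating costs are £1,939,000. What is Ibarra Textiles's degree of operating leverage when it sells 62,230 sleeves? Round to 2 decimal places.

Contribution at this volume is 62,230 × £91.75 = £5,709,602.50.
Operating income = contribution − fixed costs = £5,709,602.50 − £1,939,000 = £3,770,602.50.
Degree of operating leverage = £5,709,602.50 / £3,770,602.50 = 1.5142.

1.51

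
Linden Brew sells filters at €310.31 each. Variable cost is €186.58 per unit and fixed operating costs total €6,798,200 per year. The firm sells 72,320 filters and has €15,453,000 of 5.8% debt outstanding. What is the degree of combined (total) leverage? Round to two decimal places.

Contribution at this volume is 72,320 × €123.73 = €8,948,153.60.
Operating income = contribution − fixed costs = €8,948,153.60 − €6,798,200 = €2,149,953.60. Interest = €896,274.00, so EBIT − I = €1,253,679.60.
Degree of total leverage = total CM / (EBIT − interest) = €8,948,153.60 / €1,253,679.60 = 7.1375.

7.14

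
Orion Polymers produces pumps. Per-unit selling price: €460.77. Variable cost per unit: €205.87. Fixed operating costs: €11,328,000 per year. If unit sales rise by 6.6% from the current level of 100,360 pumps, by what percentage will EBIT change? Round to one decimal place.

+11.8%

Total contribution margin = 100,360 × €254.90 = €25,581,764.00.
Subtracting fixed costs: EBIT = €25,581,764.00 − €11,328,000 = €14,253,764.00.
DOL = contribution ÷ EBIT = €25,581,764.00 ÷ €14,253,764.00 = 1.7947.
So EBIT moves 1.7947 × (+6.6%) = +11.8%.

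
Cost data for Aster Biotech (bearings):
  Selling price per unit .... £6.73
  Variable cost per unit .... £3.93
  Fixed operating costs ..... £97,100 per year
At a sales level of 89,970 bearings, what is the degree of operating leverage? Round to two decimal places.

1.63

Total contribution margin = 89,970 × £2.80 = £251,916.00.
EBIT = £251,916.00 − £97,100 = £154,816.00.
DOL = contribution ÷ EBIT = £251,916.00 ÷ £154,816.00 = 1.6272.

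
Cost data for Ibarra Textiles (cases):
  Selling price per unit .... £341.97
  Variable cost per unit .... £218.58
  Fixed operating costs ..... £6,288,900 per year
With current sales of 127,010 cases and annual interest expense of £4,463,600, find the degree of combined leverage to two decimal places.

3.19

Total contribution margin = 127,010 × £123.39 = £15,671,763.90.
Operating income = contribution − fixed costs = £15,671,763.90 − £6,288,900 = £9,382,863.90. Interest = £4,463,600.00, so EBIT − I = £4,919,263.90.
Degree of total leverage = total CM / (EBIT − interest) = £15,671,763.90 / £4,919,263.90 = 3.1858.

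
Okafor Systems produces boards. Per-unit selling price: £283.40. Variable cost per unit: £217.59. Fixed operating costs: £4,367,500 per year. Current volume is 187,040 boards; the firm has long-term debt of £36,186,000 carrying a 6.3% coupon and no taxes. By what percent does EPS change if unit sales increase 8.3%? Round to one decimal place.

Total contribution margin = 187,040 × £65.81 = £12,309,102.40.
EBIT = £12,309,102.40 − £4,367,500 = £7,941,602.40.
Interest = £2,279,718.00, so EBIT − I = £5,661,884.40.
DCL = total CM / (EBIT − I) = £12,309,102.40 / £5,661,884.40 = 2.1740.
%ΔEPS = DCL × %ΔSales = 2.1740 × +8.3% = +18.0%.

+18.0%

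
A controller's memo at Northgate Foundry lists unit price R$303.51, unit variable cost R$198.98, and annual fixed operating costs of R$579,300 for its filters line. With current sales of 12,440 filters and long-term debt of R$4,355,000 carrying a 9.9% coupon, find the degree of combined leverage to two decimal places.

4.49

Total contribution margin = 12,440 × R$104.53 = R$1,300,353.20.
Operating income = contribution − fixed costs = R$1,300,353.20 − R$579,300 = R$721,053.20. Interest = R$431,145.00.
DOL = R$1,300,353.20 ÷ R$721,053.20 = 1.8034; DFL = R$721,053.20 ÷ R$289,908.20 = 2.4872.
Combined leverage = 1.8034 × 2.4872 = 4.4854.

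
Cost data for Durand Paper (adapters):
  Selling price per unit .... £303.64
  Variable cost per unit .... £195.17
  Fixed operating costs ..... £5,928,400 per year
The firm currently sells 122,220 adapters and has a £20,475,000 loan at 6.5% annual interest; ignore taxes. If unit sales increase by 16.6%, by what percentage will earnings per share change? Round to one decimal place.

Total contribution margin = 122,220 × £108.47 = £13,257,203.40.
Operating income = contribution − fixed costs = £13,257,203.40 − £5,928,400 = £7,328,803.40.
Interest = £1,330,875.00, so EBIT − I = £5,997,928.40.
DCL = total CM / (EBIT − I) = £13,257,203.40 / £5,997,928.40 = 2.2103.
%ΔEPS = DCL × %ΔSales = 2.2103 × +16.6% = +36.7%.

+36.7%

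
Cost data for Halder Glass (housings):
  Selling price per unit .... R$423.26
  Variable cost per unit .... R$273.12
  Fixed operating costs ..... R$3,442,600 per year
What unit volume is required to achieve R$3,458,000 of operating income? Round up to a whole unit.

45,962 housings

Unit CM = price − variable cost = R$423.26 − R$273.12 = R$150.14.
Need Q such that Q × R$150.14 − R$3,442,600 = R$3,458,000, i.e. Q = R$6,900,600 / R$150.14 = 45,961.10 → 45,962.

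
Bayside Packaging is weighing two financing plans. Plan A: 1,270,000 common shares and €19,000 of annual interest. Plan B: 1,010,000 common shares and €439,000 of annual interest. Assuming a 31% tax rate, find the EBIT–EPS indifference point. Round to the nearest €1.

€2,070,538

At indifference, (EBIT − 19,000)(1 − t)/1,270,000 = (EBIT − 439,000)(1 − t)/1,010,000.
Cancelling (1 − t) and cross-multiplying: 1,010,000·(EBIT − 19,000) = 1,270,000·(EBIT − 439,000).
Solving, EBIT = (439,000·1,270,000 − 19,000·1,010,000) / (1,270,000 − 1,010,000) = 538,340,000,000 / 260,000 = 2,070,538.46.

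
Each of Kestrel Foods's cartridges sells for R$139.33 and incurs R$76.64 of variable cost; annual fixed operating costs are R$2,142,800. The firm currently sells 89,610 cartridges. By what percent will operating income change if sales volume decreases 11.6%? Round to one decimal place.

-18.8%

Total contribution margin = 89,610 × R$62.69 = R$5,617,650.90.
Subtracting fixed costs: EBIT = R$5,617,650.90 − R$2,142,800 = R$3,474,850.90.
DOL = contribution ÷ EBIT = R$5,617,650.90 ÷ R$3,474,850.90 = 1.6167.
%ΔEBIT = DOL × %ΔSales = 1.6167 × -11.6% = -18.8%.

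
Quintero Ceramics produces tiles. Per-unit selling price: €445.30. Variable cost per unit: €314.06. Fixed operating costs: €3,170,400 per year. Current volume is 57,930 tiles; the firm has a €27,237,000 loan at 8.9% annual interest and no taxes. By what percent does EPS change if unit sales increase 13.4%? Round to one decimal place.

Total contribution margin = 57,930 × €131.24 = €7,602,733.20.
Subtracting fixed costs: EBIT = €7,602,733.20 − €3,170,400 = €4,432,333.20.
Interest = €2,424,093.00, so EBIT − I = €2,008,240.20.
Degree of combined leverage = contribution ÷ (EBIT − I) = €7,602,733.20 ÷ €2,008,240.20 = 3.7858.
%ΔEPS = DCL × %ΔSales = 3.7858 × +13.4% = +50.7%.

+50.7%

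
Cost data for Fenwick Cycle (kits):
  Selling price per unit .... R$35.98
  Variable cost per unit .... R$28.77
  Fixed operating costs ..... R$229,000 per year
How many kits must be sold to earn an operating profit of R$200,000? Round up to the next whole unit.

59,501 kits

Each unit contributes R$35.98 − R$28.77 = R$7.21.
Units = (FC + target) / CM = (R$229,000 + R$200,000) / R$7.21 = 59,500.69, so 59,501 kits.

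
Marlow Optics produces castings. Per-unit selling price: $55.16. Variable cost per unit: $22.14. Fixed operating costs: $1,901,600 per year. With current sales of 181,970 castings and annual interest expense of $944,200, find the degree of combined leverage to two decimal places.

Total contribution margin = 181,970 × $33.02 = $6,008,649.40.
Operating income = contribution − fixed costs = $6,008,649.40 − $1,901,600 = $4,107,049.40. Interest = $944,200.00.
DOL = $6,008,649.40 ÷ $4,107,049.40 = 1.4630; DFL = $4,107,049.40 ÷ $3,162,849.40 = 1.2985.
DCL = DOL × DFL = 1.4630 × 1.2985 = 1.8997.

1.90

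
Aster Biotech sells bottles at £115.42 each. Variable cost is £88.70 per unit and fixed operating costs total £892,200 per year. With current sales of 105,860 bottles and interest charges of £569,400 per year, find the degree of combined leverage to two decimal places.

Contribution at this volume is 105,860 × £26.72 = £2,828,579.20.
EBIT = £2,828,579.20 − £892,200 = £1,936,379.20. Interest = £569,400.00.
DOL = £2,828,579.20 ÷ £1,936,379.20 = 1.4608; DFL = £1,936,379.20 ÷ £1,366,979.20 = 1.4165.
Combined leverage = 1.4608 × 1.4165 = 2.0692.

2.07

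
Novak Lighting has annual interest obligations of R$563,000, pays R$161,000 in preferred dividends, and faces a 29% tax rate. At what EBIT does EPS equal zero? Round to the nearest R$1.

R$789,761

Grossing the preferred dividend up to pre-tax terms: R$161,000 / (1 − 0.29) = R$226,760.56.
Financial break-even EBIT = interest + D_p ÷ (1 − t) = R$563,000 + R$226,760.56 = R$789,760.56.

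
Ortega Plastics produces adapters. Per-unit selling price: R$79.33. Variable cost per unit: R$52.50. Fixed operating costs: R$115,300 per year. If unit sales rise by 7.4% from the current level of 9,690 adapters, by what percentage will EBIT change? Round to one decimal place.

+13.3%

Total contribution margin = 9,690 × R$26.83 = R$259,982.70.
EBIT = R$259,982.70 − R$115,300 = R$144,682.70.
So DOL = total CM / EBIT = R$259,982.70 / R$144,682.70 = 1.7969.
%ΔEBIT = DOL × %ΔSales = 1.7969 × +7.4% = +13.3%.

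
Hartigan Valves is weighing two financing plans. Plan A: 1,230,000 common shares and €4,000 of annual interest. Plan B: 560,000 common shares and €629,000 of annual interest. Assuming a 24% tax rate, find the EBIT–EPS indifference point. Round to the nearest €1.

Set EPS_A = EPS_B: (EBIT − €4,000)(1 − 0.24) ÷ 1,230,000 = (EBIT − €629,000)(1 − 0.24) ÷ 560,000.
Cancelling (1 − t) and cross-multiplying: 560,000·(EBIT − 4,000) = 1,230,000·(EBIT − 629,000).
Solving, EBIT = (629,000·1,230,000 − 4,000·560,000) / (1,230,000 − 560,000) = 771,430,000,000 / 670,000 = 1,151,388.06.

€1,151,388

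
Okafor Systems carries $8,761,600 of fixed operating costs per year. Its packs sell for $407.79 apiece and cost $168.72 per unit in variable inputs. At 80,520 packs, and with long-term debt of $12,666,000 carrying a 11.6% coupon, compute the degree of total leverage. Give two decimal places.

2.13

Total contribution margin = 80,520 × $239.07 = $19,249,916.40.
Subtracting fixed costs: EBIT = $19,249,916.40 − $8,761,600 = $10,488,316.40. Interest = $1,469,256.00, so EBIT − I = $9,019,060.40.
DCL = contribution ÷ (EBIT − I) = $19,249,916.40 ÷ $9,019,060.40 = 2.1344.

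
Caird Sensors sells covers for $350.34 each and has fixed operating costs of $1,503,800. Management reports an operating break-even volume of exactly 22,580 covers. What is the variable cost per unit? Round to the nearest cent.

Contribution per unit must be FC / Q = $1,503,800 / 22,580 = $66.5988.
Variable cost per unit = $350.34 − $66.5988 = $283.74.

$283.74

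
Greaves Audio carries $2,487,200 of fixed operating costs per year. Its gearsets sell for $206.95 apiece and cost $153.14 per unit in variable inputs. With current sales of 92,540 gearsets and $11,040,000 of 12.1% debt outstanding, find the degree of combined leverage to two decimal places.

4.31

Total contribution margin = 92,540 × $53.81 = $4,979,577.40.
Operating income = contribution − fixed costs = $4,979,577.40 − $2,487,200 = $2,492,377.40. Interest = $1,335,840.00.
DOL = $4,979,577.40 ÷ $2,492,377.40 = 1.9979; DFL = $2,492,377.40 ÷ $1,156,537.40 = 2.1550.
Combined leverage = 1.9979 × 2.1550 = 4.3055.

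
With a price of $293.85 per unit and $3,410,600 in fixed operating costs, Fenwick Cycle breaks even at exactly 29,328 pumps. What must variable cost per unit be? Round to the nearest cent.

At break-even, FC = Q × (P − VC), so P − VC = $3,410,600 ÷ 29,328 = $116.2916.
Variable cost per unit = $293.85 − $116.2916 = $177.56.

$177.56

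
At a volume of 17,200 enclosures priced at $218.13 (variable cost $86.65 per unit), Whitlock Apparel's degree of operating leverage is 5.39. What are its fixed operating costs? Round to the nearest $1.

Total contribution margin = 17,200 × $131.48 = $2,261,456.00.
Since DOL = CM ÷ EBIT, EBIT = $2,261,456.00 ÷ 5.39 = $419,565.12.
Fixed costs = CM − EBIT = $2,261,456.00 − $419,565.12 = $1,841,891.

$1,841,891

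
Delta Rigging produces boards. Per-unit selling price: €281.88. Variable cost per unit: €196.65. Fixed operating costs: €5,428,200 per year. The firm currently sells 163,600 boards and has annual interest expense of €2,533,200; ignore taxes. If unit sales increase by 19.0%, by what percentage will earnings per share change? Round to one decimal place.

Total contribution margin = 163,600 × €85.23 = €13,943,628.00.
EBIT = €13,943,628.00 − €5,428,200 = €8,515,428.00.
Interest = €2,533,200.00, so EBIT − I = €5,982,228.00.
Degree of combined leverage = contribution ÷ (EBIT − I) = €13,943,628.00 ÷ €5,982,228.00 = 2.3308.
EPS therefore changes by 2.3308 × (+19.0%) = +44.3%.

+44.3%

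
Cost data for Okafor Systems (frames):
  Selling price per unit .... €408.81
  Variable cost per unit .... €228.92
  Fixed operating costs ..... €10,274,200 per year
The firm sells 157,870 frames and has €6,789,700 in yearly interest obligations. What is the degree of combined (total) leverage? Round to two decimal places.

2.51

Contribution at this volume is 157,870 × €179.89 = €28,399,234.30.
Subtracting fixed costs: EBIT = €28,399,234.30 − €10,274,200 = €18,125,034.30. Interest = €6,789,700.00.
DOL = €28,399,234.30 ÷ €18,125,034.30 = 1.5669; DFL = €18,125,034.30 ÷ €11,335,334.30 = 1.5990.
Combined leverage = 1.5669 × 1.5990 = 2.5055.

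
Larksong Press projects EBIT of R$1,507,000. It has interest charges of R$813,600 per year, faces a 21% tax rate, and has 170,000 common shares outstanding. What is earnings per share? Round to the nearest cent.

Interest = R$813,600.00, so EBT = R$1,507,000 − R$813,600.00 = R$693,400.00.
After tax at 21%: net income = R$693,400.00 × 0.79 = R$547,786.00.
EPS = R$547,786.00 ÷ 170,000 = R$3.22.

R$3.22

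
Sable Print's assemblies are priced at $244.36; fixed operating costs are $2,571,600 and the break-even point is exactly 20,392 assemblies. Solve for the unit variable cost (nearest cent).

At break-even, FC = Q × (P − VC), so P − VC = $2,571,600 ÷ 20,392 = $126.1083.
Hence VC = price − CM = $244.36 − $126.1083 = $118.25.

$118.25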